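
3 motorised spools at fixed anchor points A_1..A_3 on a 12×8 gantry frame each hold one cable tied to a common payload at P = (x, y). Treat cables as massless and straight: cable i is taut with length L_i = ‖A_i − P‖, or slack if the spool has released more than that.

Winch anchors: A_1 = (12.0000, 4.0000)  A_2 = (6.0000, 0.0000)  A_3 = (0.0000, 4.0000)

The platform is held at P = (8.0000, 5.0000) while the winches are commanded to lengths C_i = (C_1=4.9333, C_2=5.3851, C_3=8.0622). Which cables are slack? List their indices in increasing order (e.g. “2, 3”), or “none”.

cable 1: √((4.0000)²+(-1.0000)²)=4.1231, C_1=4.9333: slack
cable 2: √((-2.0000)²+(-5.0000)²)=5.3852, C_2=5.3851: taut
cable 3: √((-8.0000)²+(-1.0000)²)=8.0623, C_3=8.0622: taut

1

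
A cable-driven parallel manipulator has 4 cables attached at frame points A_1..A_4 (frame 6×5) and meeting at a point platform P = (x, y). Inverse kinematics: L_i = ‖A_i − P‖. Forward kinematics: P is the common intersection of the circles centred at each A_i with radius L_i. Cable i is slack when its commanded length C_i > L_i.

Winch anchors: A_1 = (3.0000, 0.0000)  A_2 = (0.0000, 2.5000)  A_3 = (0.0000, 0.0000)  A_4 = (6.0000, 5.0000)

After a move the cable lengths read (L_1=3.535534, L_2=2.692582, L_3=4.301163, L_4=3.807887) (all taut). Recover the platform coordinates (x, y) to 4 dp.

each cable: (A_i−P)·(A_i−P) = L_i²; let c_i = ‖A_i‖²−L_i²
c_1 = 9.0000+0.0000−12.5000 = -3.5000
row 1: 6.0000x − 5.0000y = -2.5000  (c_2=-1.0000)
row 2: 6.0000x + 0.0000y = 15.0000  (c_3=-18.5000)
row 3: -6.0000x − 10.0000y = -50.0000  (c_4=46.5000)
Cramer on rows 1–2 → x = 2.5000, y = 3.5000
check cable 4: ‖A_4−P‖² = 14.5000 ≈ L_4² = 14.5000 ✓

(2.5000, 3.5000)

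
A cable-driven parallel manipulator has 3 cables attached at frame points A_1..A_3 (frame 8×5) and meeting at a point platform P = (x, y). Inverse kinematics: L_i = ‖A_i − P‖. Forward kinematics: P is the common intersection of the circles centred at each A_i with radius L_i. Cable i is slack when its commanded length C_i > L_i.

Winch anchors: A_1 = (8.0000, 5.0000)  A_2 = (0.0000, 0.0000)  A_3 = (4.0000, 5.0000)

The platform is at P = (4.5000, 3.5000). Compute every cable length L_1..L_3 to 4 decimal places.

(3.8079, 5.7009, 1.5811)

L_1 = √((8.0000−4.5000)² + (5.0000−3.5000)²) = 3.8079
L_2 = √((0.0000−4.5000)² + (0.0000−3.5000)²) = 5.7009
L_3 = √((4.0000−4.5000)² + (5.0000−3.5000)²) = 1.5811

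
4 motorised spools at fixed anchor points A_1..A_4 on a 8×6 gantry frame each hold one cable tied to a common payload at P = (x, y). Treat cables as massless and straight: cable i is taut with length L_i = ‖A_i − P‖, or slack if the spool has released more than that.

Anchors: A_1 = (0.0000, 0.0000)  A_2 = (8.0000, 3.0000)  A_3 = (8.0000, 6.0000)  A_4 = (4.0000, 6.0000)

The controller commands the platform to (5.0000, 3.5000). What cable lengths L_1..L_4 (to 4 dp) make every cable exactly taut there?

(6.1033, 3.0414, 3.9051, 2.6926)

cable 1: Δx=-5.0000, Δy=-3.5000; L_1 = √(Δx²+Δy²) = 6.1033
cable 2: Δx=3.0000, Δy=-0.5000; L_2 = √(Δx²+Δy²) = 3.0414
cable 3: Δx=3.0000, Δy=2.5000; L_3 = √(Δx²+Δy²) = 3.9051
cable 4: Δx=-1.0000, Δy=2.5000; L_4 = √(Δx²+Δy²) = 2.6926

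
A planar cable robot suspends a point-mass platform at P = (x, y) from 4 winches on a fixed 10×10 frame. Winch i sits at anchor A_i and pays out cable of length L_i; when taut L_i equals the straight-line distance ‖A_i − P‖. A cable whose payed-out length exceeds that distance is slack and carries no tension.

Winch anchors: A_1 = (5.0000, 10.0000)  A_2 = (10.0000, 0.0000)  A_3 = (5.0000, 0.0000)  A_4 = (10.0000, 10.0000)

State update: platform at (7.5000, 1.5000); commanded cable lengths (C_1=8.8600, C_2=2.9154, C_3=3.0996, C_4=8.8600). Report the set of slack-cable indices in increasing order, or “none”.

cable 1: √((-2.5000)²+(8.5000)²)=8.8600, C_1=8.8600: taut
cable 2: √((2.5000)²+(-1.5000)²)=2.9155, C_2=2.9154: taut
cable 3: √((-2.5000)²+(-1.5000)²)=2.9155, C_3=3.0996: slack
cable 4: √((2.5000)²+(8.5000)²)=8.8600, C_4=8.8600: taut

3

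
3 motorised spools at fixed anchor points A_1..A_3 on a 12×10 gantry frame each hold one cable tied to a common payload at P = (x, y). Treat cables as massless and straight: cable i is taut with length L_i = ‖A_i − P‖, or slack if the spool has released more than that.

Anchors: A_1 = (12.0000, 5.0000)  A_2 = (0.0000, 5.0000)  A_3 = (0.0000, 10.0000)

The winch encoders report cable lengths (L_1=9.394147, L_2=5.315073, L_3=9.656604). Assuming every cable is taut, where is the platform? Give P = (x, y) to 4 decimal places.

(3.5000, 1.0000)

expand ‖A_i−P‖²=L_i² and subtract eq 1 (k_i ≔ ‖A_i‖²−L_i²)
k_1 = 144.0000+25.0000−88.2500 = 80.7500
eq1−eq2 → [24.0000  0.0000]·P = 84.0000
eq1−eq3 → [24.0000  -10.0000]·P = 74.0000
2×2 solve → P = (3.5000, 1.0000)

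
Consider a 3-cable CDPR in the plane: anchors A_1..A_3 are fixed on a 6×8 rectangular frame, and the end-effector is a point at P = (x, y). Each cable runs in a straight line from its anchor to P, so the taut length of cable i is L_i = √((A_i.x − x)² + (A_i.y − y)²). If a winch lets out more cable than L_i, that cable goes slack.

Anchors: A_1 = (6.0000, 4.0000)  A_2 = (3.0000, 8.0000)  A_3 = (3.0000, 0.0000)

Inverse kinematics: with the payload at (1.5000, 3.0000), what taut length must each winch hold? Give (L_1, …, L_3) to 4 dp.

L_1 = √((6.0000−1.5000)² + (4.0000−3.0000)²) = 4.6098
L_2 = √((3.0000−1.5000)² + (8.0000−3.0000)²) = 5.2202
L_3 = √((3.0000−1.5000)² + (0.0000−3.0000)²) = 3.3541

(4.6098, 5.2202, 3.3541)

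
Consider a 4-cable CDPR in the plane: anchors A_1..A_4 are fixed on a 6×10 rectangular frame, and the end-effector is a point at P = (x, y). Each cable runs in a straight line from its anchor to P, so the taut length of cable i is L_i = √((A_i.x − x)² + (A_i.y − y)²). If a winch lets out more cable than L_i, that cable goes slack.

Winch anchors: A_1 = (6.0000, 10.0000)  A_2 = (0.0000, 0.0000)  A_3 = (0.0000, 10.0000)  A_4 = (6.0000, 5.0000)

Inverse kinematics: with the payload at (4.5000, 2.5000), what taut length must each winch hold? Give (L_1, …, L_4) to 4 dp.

L_1 = √((6.0000−4.5000)² + (10.0000−2.5000)²) = 7.6485
L_2 = √((0.0000−4.5000)² + (0.0000−2.5000)²) = 5.1478
L_3 = √((0.0000−4.5000)² + (10.0000−2.5000)²) = 8.7464
L_4 = √((6.0000−4.5000)² + (5.0000−2.5000)²) = 2.9155

(7.6485, 5.1478, 8.7464, 2.9155)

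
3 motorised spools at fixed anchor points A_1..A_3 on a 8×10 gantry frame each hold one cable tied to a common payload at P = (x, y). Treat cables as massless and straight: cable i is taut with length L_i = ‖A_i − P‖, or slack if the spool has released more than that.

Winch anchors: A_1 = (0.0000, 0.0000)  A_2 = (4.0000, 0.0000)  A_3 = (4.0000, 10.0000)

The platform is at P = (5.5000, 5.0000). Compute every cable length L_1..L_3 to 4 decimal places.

L_1 = √((0.0000−5.5000)² + (0.0000−5.0000)²) = 7.4330
L_2 = √((4.0000−5.5000)² + (0.0000−5.0000)²) = 5.2202
L_3 = √((4.0000−5.5000)² + (10.0000−5.0000)²) = 5.2202

(7.4330, 5.2202, 5.2202)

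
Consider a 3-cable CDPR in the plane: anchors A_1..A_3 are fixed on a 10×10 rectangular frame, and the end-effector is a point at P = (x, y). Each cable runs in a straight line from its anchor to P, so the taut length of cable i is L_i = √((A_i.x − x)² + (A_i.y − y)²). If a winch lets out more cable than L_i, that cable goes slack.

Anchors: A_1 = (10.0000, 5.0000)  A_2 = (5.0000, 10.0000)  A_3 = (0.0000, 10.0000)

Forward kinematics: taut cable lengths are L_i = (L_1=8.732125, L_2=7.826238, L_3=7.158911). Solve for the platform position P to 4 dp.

(1.5000, 3.0000)

circle eqns → linear via eq_j − eq_1; set c_j = A_j·A_j − L_j²
c_1 = 100.0000+25.0000−76.2500 = 48.7500
10.0000·x − 10.0000·y = c_1−c_2 = -15.0000
20.0000·x − 10.0000·y = c_1−c_3 = 0.0000
solve first two rows → x=1.5000, y=3.0000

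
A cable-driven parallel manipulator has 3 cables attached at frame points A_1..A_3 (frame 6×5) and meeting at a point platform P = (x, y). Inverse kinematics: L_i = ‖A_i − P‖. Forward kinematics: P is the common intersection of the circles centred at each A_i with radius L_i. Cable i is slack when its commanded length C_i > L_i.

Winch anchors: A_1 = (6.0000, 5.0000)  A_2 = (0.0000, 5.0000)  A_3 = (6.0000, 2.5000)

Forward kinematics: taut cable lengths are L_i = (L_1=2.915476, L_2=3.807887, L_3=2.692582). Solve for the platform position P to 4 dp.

each cable: (A_i−P)·(A_i−P) = L_i²; let k_i = ‖A_i‖²−L_i²
k_1 = 36.0000+25.0000−8.5000 = 52.5000
row 1: 12.0000x + 0.0000y = 42.0000  (k_2=10.5000)
row 2: 0.0000x + 5.0000y = 17.5000  (k_3=35.0000)
Cramer on rows 1–2 → x = 3.5000, y = 3.5000

(3.5000, 3.5000)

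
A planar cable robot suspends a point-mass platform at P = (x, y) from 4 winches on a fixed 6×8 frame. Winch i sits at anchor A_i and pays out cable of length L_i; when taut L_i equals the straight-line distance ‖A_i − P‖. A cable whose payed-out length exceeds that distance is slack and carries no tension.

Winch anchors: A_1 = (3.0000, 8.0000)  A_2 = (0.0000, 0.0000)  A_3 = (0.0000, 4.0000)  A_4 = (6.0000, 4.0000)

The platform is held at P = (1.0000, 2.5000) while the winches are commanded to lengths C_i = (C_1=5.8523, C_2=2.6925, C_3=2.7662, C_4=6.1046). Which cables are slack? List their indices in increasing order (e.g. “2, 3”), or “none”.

3, 4

i=1: geometric 5.8523 vs commanded 5.8523 ⇒ taut
i=2: geometric 2.6926 vs commanded 2.6925 ⇒ taut
i=3: geometric 1.8028 vs commanded 2.7662 ⇒ slack
i=4: geometric 5.2202 vs commanded 6.1046 ⇒ slack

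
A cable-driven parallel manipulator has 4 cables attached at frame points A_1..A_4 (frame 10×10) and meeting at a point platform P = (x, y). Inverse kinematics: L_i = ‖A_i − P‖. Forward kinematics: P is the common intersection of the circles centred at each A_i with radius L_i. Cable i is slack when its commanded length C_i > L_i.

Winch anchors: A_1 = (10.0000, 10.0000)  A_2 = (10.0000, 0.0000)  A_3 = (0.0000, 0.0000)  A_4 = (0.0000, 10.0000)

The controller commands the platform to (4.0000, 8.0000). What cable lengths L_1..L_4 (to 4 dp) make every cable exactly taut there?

cable 1: Δx=6.0000, Δy=2.0000; L_1 = √(Δx²+Δy²) = 6.3246
cable 2: Δx=6.0000, Δy=-8.0000; L_2 = √(Δx²+Δy²) = 10.0000
cable 3: Δx=-4.0000, Δy=-8.0000; L_3 = √(Δx²+Δy²) = 8.9443
cable 4: Δx=-4.0000, Δy=2.0000; L_4 = √(Δx²+Δy²) = 4.4721

(6.3246, 10.0000, 8.9443, 4.4721)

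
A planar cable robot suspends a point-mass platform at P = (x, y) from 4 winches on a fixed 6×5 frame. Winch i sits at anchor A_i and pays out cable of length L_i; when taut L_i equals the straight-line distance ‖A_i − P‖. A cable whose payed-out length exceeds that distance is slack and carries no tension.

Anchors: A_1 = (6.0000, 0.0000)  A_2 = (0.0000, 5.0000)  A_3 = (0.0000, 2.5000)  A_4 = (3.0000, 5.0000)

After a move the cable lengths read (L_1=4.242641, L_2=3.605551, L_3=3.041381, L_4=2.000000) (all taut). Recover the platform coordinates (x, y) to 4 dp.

expand ‖A_i−P‖²=L_i² and subtract eq 1 (k_i ≔ ‖A_i‖²−L_i²)
k_1 = 36.0000+0.0000−18.0000 = 18.0000
eq1−eq2 → [12.0000  -10.0000]·P = 6.0000
eq1−eq3 → [12.0000  -5.0000]·P = 21.0000
eq1−eq4 → [6.0000  -10.0000]·P = -12.0000
2×2 solve → P = (3.0000, 3.0000)
check cable 4: ‖A_4−P‖² = 4.0000 ≈ L_4² = 4.0000 ✓

(3.0000, 3.0000)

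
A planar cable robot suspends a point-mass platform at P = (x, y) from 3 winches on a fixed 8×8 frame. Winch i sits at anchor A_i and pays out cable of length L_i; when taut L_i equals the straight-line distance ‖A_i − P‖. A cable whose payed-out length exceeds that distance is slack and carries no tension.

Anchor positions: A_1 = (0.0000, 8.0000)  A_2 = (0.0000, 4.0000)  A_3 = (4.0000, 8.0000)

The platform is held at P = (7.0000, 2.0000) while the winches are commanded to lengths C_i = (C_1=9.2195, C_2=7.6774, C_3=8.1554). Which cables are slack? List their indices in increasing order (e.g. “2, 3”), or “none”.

2, 3

cable 1: L_1 = ‖A_1−P‖ = 9.2195;  C_1 = 9.2195 → taut
cable 2: L_2 = ‖A_2−P‖ = 7.2801;  C_2 = 7.6774 → slack
cable 3: L_3 = ‖A_3−P‖ = 6.7082;  C_3 = 8.1554 → slack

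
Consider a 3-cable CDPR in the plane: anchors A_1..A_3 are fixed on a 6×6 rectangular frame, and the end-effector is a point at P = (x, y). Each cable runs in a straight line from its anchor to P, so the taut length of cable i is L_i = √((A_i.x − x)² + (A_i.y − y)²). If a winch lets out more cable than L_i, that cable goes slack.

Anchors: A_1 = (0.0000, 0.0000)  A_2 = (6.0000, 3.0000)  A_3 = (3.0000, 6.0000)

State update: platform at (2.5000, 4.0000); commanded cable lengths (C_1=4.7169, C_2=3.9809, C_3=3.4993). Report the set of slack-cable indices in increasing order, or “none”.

i=1: geometric 4.7170 vs commanded 4.7169 ⇒ taut
i=2: geometric 3.6401 vs commanded 3.9809 ⇒ slack
i=3: geometric 2.0616 vs commanded 3.4993 ⇒ slack

2, 3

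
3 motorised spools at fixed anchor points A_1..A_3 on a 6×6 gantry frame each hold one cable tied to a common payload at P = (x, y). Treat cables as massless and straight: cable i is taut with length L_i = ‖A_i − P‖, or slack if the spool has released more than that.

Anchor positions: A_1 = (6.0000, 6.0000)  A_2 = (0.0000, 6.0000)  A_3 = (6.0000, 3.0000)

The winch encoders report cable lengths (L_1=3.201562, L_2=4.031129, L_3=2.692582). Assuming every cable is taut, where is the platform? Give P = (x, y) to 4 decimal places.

(3.5000, 4.0000)

circle eqns → linear via eq_j − eq_1; set c_j = A_j·A_j − L_j²
c_1 = 36.0000+36.0000−10.2500 = 61.7500
12.0000·x + 0.0000·y = c_1−c_2 = 42.0000
0.0000·x + 6.0000·y = c_1−c_3 = 24.0000
solve first two rows → x=3.5000, y=4.0000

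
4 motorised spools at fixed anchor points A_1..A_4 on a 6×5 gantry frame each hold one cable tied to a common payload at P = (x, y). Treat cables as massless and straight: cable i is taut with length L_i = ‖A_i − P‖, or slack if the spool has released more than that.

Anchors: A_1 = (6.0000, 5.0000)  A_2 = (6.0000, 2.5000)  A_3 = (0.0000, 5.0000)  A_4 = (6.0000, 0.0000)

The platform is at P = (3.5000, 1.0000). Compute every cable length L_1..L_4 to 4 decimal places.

L_1 = √((6.0000−3.5000)² + (5.0000−1.0000)²) = 4.7170
L_2 = √((6.0000−3.5000)² + (2.5000−1.0000)²) = 2.9155
L_3 = √((0.0000−3.5000)² + (5.0000−1.0000)²) = 5.3151
L_4 = √((6.0000−3.5000)² + (0.0000−1.0000)²) = 2.6926

(4.7170, 2.9155, 5.3151, 2.6926)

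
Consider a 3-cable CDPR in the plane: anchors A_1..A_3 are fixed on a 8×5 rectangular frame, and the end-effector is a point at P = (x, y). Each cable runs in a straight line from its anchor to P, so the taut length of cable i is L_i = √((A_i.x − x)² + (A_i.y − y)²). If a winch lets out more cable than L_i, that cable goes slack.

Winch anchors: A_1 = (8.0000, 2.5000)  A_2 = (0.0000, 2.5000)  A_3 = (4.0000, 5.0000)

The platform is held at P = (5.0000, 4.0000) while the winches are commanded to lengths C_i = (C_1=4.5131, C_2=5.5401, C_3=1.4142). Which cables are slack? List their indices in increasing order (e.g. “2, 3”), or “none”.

1, 2

cable 1: √((3.0000)²+(-1.5000)²)=3.3541, C_1=4.5131: slack
cable 2: √((-5.0000)²+(-1.5000)²)=5.2202, C_2=5.5401: slack
cable 3: √((-1.0000)²+(1.0000)²)=1.4142, C_3=1.4142: taut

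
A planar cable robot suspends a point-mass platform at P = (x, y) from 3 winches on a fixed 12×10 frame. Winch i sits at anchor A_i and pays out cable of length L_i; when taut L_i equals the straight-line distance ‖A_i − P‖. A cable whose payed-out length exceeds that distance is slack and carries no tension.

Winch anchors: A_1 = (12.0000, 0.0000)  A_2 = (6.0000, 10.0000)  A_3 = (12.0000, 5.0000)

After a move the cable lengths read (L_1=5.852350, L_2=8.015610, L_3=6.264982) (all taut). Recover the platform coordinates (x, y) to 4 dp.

(6.5000, 2.0000)

expand ‖A_i−P‖²=L_i² and subtract eq 1 (k_i ≔ ‖A_i‖²−L_i²)
k_1 = 144.0000+0.0000−34.2500 = 109.7500
eq1−eq2 → [12.0000  -20.0000]·P = 38.0000
eq1−eq3 → [0.0000  -10.0000]·P = -20.0000
2×2 solve → P = (6.5000, 2.0000)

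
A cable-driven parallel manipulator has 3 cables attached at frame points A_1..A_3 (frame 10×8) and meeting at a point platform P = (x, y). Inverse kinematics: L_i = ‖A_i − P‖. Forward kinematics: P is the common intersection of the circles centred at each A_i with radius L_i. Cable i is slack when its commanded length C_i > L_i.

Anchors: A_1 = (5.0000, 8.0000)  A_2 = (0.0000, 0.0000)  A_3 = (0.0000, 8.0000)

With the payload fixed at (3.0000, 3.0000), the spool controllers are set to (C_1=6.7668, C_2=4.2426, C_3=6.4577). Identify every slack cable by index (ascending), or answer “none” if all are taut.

i=1: geometric 5.3852 vs commanded 6.7668 ⇒ slack
i=2: geometric 4.2426 vs commanded 4.2426 ⇒ taut
i=3: geometric 5.8310 vs commanded 6.4577 ⇒ slack

1, 3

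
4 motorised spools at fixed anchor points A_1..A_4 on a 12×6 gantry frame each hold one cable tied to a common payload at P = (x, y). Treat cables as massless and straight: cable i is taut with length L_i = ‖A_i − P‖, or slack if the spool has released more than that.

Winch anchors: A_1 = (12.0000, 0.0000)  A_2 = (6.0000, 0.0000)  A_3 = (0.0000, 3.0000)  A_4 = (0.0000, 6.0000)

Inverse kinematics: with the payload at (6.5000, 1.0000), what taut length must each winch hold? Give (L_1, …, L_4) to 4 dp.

(5.5902, 1.1180, 6.8007, 8.2006)

cable 1: Δx=5.5000, Δy=-1.0000; L_1 = √(Δx²+Δy²) = 5.5902
cable 2: Δx=-0.5000, Δy=-1.0000; L_2 = √(Δx²+Δy²) = 1.1180
cable 3: Δx=-6.5000, Δy=2.0000; L_3 = √(Δx²+Δy²) = 6.8007
cable 4: Δx=-6.5000, Δy=5.0000; L_4 = √(Δx²+Δy²) = 8.2006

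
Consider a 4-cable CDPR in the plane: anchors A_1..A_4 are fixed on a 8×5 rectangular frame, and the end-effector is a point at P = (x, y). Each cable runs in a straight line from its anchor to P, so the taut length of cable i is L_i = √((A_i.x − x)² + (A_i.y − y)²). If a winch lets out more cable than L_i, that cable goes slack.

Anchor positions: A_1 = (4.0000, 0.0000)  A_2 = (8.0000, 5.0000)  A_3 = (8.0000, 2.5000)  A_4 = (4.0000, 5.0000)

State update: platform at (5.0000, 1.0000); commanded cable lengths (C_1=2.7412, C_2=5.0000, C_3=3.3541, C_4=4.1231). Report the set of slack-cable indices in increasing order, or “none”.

i=1: geometric 1.4142 vs commanded 2.7412 ⇒ slack
i=2: geometric 5.0000 vs commanded 5.0000 ⇒ taut
i=3: geometric 3.3541 vs commanded 3.3541 ⇒ taut
i=4: geometric 4.1231 vs commanded 4.1231 ⇒ taut

1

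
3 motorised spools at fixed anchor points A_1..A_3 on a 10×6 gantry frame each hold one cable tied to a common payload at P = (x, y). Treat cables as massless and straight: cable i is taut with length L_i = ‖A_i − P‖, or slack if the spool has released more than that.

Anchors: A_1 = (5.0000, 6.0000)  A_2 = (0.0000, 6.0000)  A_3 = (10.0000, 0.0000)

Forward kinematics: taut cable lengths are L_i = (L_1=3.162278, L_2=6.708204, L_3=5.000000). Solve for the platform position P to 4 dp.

(6.0000, 3.0000)

each cable: (A_i−P)·(A_i−P) = L_i²; let k_i = ‖A_i‖²−L_i²
k_1 = 25.0000+36.0000−10.0000 = 51.0000
row 1: 10.0000x + 0.0000y = 60.0000  (k_2=-9.0000)
row 2: -10.0000x + 12.0000y = -24.0000  (k_3=75.0000)
Cramer on rows 1–2 → x = 6.0000, y = 3.0000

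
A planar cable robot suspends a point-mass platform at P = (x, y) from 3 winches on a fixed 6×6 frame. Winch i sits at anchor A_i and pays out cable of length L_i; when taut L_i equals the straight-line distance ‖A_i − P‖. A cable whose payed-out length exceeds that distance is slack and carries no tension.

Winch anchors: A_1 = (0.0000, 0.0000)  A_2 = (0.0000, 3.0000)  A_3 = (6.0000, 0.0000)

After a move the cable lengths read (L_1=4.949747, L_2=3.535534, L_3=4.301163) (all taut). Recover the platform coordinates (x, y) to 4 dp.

(3.5000, 3.5000)

each cable: (A_i−P)·(A_i−P) = L_i²; let q_i = ‖A_i‖²−L_i²
q_1 = 0.0000+0.0000−24.5000 = -24.5000
row 1: 0.0000x − 6.0000y = -21.0000  (q_2=-3.5000)
row 2: -12.0000x + 0.0000y = -42.0000  (q_3=17.5000)
Cramer on rows 1–2 → x = 3.5000, y = 3.5000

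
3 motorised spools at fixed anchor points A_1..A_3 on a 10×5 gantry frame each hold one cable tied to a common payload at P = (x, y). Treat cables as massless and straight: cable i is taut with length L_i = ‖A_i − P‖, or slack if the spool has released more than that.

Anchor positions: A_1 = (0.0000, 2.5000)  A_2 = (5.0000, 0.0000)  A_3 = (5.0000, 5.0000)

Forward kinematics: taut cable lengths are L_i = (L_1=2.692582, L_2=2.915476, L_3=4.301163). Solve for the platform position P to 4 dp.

(2.5000, 1.5000)

each cable: (A_i−P)·(A_i−P) = L_i²; let c_i = ‖A_i‖²−L_i²
c_1 = 0.0000+6.2500−7.2500 = -1.0000
row 1: -10.0000x + 5.0000y = -17.5000  (c_2=16.5000)
row 2: -10.0000x − 5.0000y = -32.5000  (c_3=31.5000)
Cramer on rows 1–2 → x = 2.5000, y = 1.5000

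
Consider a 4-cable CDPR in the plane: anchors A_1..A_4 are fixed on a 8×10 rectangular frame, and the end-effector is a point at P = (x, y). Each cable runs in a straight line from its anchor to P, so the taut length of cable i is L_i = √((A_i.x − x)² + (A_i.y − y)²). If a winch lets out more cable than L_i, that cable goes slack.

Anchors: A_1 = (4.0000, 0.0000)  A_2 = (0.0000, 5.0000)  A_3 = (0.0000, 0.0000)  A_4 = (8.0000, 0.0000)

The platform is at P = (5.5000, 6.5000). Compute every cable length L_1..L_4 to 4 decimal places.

(6.6708, 5.7009, 8.5147, 6.9642)

cable 1: Δx=-1.5000, Δy=-6.5000; L_1 = √(Δx²+Δy²) = 6.6708
cable 2: Δx=-5.5000, Δy=-1.5000; L_2 = √(Δx²+Δy²) = 5.7009
cable 3: Δx=-5.5000, Δy=-6.5000; L_3 = √(Δx²+Δy²) = 8.5147
cable 4: Δx=2.5000, Δy=-6.5000; L_4 = √(Δx²+Δy²) = 6.9642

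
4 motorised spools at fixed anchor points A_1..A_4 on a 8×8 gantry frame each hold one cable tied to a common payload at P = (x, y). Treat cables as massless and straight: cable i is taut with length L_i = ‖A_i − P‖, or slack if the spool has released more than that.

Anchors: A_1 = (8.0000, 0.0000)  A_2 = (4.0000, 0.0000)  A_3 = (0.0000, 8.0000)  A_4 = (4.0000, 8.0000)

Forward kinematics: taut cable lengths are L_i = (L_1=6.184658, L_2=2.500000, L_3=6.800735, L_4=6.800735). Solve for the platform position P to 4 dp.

expand ‖A_i−P‖²=L_i² and subtract eq 1 (q_i ≔ ‖A_i‖²−L_i²)
q_1 = 64.0000+0.0000−38.2500 = 25.7500
eq1−eq2 → [8.0000  0.0000]·P = 16.0000
eq1−eq3 → [16.0000  -16.0000]·P = 8.0000
eq1−eq4 → [8.0000  -16.0000]·P = -8.0000
2×2 solve → P = (2.0000, 1.5000)
check cable 4: ‖A_4−P‖² = 46.2500 ≈ L_4² = 46.2500 ✓

(2.0000, 1.5000)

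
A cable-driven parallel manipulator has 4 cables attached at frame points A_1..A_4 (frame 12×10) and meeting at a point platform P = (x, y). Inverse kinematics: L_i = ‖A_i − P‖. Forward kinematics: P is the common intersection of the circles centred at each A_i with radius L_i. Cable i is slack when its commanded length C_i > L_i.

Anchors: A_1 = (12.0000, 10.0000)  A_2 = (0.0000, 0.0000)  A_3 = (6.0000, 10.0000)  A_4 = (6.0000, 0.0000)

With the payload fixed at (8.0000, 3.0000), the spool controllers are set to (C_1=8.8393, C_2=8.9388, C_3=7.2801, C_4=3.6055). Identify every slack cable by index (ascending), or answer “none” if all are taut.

cable 1: L_1 = ‖A_1−P‖ = 8.0623;  C_1 = 8.8393 → slack
cable 2: L_2 = ‖A_2−P‖ = 8.5440;  C_2 = 8.9388 → slack
cable 3: L_3 = ‖A_3−P‖ = 7.2801;  C_3 = 7.2801 → taut
cable 4: L_4 = ‖A_4−P‖ = 3.6056;  C_4 = 3.6055 → taut

1, 2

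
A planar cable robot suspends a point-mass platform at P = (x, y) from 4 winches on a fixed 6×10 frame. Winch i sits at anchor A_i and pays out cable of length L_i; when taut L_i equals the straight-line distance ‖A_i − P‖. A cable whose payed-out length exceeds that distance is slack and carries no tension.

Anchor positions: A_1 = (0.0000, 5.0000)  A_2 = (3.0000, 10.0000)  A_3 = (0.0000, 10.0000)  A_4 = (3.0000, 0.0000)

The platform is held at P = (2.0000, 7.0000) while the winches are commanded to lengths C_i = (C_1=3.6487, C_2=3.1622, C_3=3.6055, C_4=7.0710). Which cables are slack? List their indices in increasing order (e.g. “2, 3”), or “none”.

i=1: geometric 2.8284 vs commanded 3.6487 ⇒ slack
i=2: geometric 3.1623 vs commanded 3.1622 ⇒ taut
i=3: geometric 3.6056 vs commanded 3.6055 ⇒ taut
i=4: geometric 7.0711 vs commanded 7.0710 ⇒ taut

1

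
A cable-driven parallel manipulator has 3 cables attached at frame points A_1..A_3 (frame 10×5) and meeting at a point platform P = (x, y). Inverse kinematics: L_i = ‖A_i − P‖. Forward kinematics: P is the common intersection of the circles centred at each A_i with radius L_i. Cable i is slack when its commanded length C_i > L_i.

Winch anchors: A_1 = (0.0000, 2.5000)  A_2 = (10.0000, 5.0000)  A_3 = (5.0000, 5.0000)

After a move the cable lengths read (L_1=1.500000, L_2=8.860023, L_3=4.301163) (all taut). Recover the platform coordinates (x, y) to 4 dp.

(1.5000, 2.5000)

each cable: (A_i−P)·(A_i−P) = L_i²; let q_i = ‖A_i‖²−L_i²
q_1 = 0.0000+6.2500−2.2500 = 4.0000
row 1: -20.0000x − 5.0000y = -42.5000  (q_2=46.5000)
row 2: -10.0000x − 5.0000y = -27.5000  (q_3=31.5000)
Cramer on rows 1–2 → x = 1.5000, y = 2.5000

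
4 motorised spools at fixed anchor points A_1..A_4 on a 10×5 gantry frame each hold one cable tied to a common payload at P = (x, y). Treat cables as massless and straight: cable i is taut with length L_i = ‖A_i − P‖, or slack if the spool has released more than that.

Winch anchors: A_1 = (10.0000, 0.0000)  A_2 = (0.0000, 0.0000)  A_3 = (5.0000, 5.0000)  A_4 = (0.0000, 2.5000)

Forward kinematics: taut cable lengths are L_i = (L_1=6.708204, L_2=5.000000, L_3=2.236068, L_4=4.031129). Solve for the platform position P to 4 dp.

(4.0000, 3.0000)

each cable: (A_i−P)·(A_i−P) = L_i²; let q_i = ‖A_i‖²−L_i²
q_1 = 100.0000+0.0000−45.0000 = 55.0000
row 1: 20.0000x + 0.0000y = 80.0000  (q_2=-25.0000)
row 2: 10.0000x − 10.0000y = 10.0000  (q_3=45.0000)
row 3: 20.0000x − 5.0000y = 65.0000  (q_4=-10.0000)
Cramer on rows 1–2 → x = 4.0000, y = 3.0000
check cable 4: ‖A_4−P‖² = 16.2500 ≈ L_4² = 16.2500 ✓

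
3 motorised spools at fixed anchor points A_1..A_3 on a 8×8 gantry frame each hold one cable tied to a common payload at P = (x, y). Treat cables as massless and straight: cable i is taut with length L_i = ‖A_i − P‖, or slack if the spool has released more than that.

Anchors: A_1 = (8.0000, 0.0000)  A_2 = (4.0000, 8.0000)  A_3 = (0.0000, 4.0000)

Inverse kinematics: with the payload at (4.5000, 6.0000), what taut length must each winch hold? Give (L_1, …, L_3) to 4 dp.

cable 1: Δx=3.5000, Δy=-6.0000; L_1 = √(Δx²+Δy²) = 6.9462
cable 2: Δx=-0.5000, Δy=2.0000; L_2 = √(Δx²+Δy²) = 2.0616
cable 3: Δx=-4.5000, Δy=-2.0000; L_3 = √(Δx²+Δy²) = 4.9244

(6.9462, 2.0616, 4.9244)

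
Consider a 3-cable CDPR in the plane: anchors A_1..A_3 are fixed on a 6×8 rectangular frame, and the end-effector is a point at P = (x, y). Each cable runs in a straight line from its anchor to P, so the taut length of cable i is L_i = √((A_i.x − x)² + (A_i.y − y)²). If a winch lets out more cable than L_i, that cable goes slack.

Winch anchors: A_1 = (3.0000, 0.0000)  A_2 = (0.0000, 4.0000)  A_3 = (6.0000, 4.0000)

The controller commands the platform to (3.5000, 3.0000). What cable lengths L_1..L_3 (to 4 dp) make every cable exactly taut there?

(3.0414, 3.6401, 2.6926)

cable 1: Δx=-0.5000, Δy=-3.0000; L_1 = √(Δx²+Δy²) = 3.0414
cable 2: Δx=-3.5000, Δy=1.0000; L_2 = √(Δx²+Δy²) = 3.6401
cable 3: Δx=2.5000, Δy=1.0000; L_3 = √(Δx²+Δy²) = 2.6926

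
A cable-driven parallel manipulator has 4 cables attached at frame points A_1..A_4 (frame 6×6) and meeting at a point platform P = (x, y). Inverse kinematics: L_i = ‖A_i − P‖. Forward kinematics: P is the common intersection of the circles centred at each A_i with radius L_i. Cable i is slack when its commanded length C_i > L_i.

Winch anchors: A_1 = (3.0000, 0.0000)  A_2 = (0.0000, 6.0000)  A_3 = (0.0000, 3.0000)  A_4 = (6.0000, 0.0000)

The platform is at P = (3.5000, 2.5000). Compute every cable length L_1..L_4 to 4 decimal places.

L_1: Δ = A_1−P = (-0.5000, -2.5000) → ‖Δ‖ = √6.5000 = 2.5495
L_2: Δ = A_2−P = (-3.5000, 3.5000) → ‖Δ‖ = √24.5000 = 4.9497
L_3: Δ = A_3−P = (-3.5000, 0.5000) → ‖Δ‖ = √12.5000 = 3.5355
L_4: Δ = A_4−P = (2.5000, -2.5000) → ‖Δ‖ = √12.5000 = 3.5355

(2.5495, 4.9497, 3.5355, 3.5355)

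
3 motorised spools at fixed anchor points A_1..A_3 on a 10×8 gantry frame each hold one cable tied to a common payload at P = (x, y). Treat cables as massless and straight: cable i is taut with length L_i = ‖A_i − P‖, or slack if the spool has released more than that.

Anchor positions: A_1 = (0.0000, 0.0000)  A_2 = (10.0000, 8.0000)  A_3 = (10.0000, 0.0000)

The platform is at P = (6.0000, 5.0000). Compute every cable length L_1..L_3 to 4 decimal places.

L_1 = √((0.0000−6.0000)² + (0.0000−5.0000)²) = 7.8102
L_2 = √((10.0000−6.0000)² + (8.0000−5.0000)²) = 5.0000
L_3 = √((10.0000−6.0000)² + (0.0000−5.0000)²) = 6.4031

(7.8102, 5.0000, 6.4031)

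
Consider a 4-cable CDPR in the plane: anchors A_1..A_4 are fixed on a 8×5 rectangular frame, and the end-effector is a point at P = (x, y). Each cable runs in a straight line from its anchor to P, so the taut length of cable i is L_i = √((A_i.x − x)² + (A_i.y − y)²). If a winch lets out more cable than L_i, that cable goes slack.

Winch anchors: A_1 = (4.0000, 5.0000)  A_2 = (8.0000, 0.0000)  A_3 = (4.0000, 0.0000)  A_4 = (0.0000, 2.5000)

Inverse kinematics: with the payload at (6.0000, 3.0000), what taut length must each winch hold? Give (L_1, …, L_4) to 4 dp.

L_1 = √((4.0000−6.0000)² + (5.0000−3.0000)²) = 2.8284
L_2 = √((8.0000−6.0000)² + (0.0000−3.0000)²) = 3.6056
L_3 = √((4.0000−6.0000)² + (0.0000−3.0000)²) = 3.6056
L_4 = √((0.0000−6.0000)² + (2.5000−3.0000)²) = 6.0208

(2.8284, 3.6056, 3.6056, 6.0208)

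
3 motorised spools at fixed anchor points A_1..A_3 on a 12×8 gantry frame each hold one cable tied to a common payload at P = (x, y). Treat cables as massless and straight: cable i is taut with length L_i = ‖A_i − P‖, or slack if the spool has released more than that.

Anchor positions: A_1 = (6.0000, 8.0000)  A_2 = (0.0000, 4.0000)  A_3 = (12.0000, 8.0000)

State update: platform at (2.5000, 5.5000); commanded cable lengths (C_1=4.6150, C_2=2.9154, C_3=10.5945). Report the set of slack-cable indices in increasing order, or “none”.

1, 3

cable 1: L_1 = ‖A_1−P‖ = 4.3012;  C_1 = 4.6150 → slack
cable 2: L_2 = ‖A_2−P‖ = 2.9155;  C_2 = 2.9154 → taut
cable 3: L_3 = ‖A_3−P‖ = 9.8234;  C_3 = 10.5945 → slack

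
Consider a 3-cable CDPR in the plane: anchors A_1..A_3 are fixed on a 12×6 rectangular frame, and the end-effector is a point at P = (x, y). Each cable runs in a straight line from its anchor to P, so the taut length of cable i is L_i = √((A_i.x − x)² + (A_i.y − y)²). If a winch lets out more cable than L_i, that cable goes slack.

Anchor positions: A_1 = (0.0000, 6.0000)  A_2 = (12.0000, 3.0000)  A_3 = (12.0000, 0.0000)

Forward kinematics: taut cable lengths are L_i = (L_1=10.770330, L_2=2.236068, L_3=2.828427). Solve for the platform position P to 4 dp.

expand ‖A_i−P‖²=L_i² and subtract eq 1 (k_i ≔ ‖A_i‖²−L_i²)
k_1 = 0.0000+36.0000−116.0000 = -80.0000
eq1−eq2 → [-24.0000  6.0000]·P = -228.0000
eq1−eq3 → [-24.0000  12.0000]·P = -216.0000
2×2 solve → P = (10.0000, 2.0000)

(10.0000, 2.0000)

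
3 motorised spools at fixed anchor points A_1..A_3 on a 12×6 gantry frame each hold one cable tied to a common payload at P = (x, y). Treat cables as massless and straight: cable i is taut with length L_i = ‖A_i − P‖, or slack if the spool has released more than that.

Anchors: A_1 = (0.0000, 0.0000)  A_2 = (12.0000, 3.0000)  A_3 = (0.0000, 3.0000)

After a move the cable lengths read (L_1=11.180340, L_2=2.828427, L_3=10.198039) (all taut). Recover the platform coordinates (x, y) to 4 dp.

(10.0000, 5.0000)

circle eqns → linear via eq_j − eq_1; set q_j = A_j·A_j − L_j²
q_1 = 0.0000+0.0000−125.0000 = -125.0000
-24.0000·x − 6.0000·y = q_1−q_2 = -270.0000
0.0000·x − 6.0000·y = q_1−q_3 = -30.0000
solve first two rows → x=10.0000, y=5.0000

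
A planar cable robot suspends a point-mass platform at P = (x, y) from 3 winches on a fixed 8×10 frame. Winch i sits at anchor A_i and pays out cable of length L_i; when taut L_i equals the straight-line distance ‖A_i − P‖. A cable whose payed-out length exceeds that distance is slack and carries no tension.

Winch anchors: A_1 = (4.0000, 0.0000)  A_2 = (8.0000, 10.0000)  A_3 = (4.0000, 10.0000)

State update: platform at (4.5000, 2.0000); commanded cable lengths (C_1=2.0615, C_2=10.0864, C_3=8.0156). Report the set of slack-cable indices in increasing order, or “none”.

2

cable 1: √((-0.5000)²+(-2.0000)²)=2.0616, C_1=2.0615: taut
cable 2: √((3.5000)²+(8.0000)²)=8.7321, C_2=10.0864: slack
cable 3: √((-0.5000)²+(8.0000)²)=8.0156, C_3=8.0156: taut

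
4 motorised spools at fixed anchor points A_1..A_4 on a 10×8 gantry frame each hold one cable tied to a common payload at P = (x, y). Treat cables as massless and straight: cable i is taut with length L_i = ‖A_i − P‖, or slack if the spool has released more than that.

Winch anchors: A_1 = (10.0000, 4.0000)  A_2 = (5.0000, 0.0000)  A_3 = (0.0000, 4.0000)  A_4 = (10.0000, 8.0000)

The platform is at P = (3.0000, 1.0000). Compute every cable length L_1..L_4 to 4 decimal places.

(7.6158, 2.2361, 4.2426, 9.8995)

L_1: Δ = A_1−P = (7.0000, 3.0000) → ‖Δ‖ = √58.0000 = 7.6158
L_2: Δ = A_2−P = (2.0000, -1.0000) → ‖Δ‖ = √5.0000 = 2.2361
L_3: Δ = A_3−P = (-3.0000, 3.0000) → ‖Δ‖ = √18.0000 = 4.2426
L_4: Δ = A_4−P = (7.0000, 7.0000) → ‖Δ‖ = √98.0000 = 9.8995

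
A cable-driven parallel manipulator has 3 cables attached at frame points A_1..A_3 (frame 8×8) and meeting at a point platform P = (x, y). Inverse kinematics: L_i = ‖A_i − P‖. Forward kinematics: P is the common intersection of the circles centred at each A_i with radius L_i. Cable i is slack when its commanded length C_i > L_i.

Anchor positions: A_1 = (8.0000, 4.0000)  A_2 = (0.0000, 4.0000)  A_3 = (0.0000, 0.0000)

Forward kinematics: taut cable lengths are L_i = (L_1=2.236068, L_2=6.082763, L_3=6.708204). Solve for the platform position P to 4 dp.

each cable: (A_i−P)·(A_i−P) = L_i²; let q_i = ‖A_i‖²−L_i²
q_1 = 64.0000+16.0000−5.0000 = 75.0000
row 1: 16.0000x + 0.0000y = 96.0000  (q_2=-21.0000)
row 2: 16.0000x + 8.0000y = 120.0000  (q_3=-45.0000)
Cramer on rows 1–2 → x = 6.0000, y = 3.0000

(6.0000, 3.0000)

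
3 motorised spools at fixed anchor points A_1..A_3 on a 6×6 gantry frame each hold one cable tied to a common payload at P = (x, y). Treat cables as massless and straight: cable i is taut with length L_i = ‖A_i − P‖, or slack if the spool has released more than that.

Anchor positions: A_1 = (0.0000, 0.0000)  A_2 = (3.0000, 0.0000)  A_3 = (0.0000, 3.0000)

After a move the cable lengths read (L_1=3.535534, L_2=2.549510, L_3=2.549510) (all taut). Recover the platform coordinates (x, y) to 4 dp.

(2.5000, 2.5000)

each cable: (A_i−P)·(A_i−P) = L_i²; let q_i = ‖A_i‖²−L_i²
q_1 = 0.0000+0.0000−12.5000 = -12.5000
row 1: -6.0000x + 0.0000y = -15.0000  (q_2=2.5000)
row 2: 0.0000x − 6.0000y = -15.0000  (q_3=2.5000)
Cramer on rows 1–2 → x = 2.5000, y = 2.5000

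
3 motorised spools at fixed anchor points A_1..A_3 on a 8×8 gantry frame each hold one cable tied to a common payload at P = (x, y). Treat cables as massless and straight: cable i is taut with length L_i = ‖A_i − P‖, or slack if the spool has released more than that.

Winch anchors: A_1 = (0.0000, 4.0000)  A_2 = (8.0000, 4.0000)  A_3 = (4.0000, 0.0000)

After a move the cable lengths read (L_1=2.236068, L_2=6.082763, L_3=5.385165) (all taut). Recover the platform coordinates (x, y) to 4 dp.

(2.0000, 5.0000)

each cable: (A_i−P)·(A_i−P) = L_i²; let k_i = ‖A_i‖²−L_i²
k_1 = 0.0000+16.0000−5.0000 = 11.0000
row 1: -16.0000x + 0.0000y = -32.0000  (k_2=43.0000)
row 2: -8.0000x + 8.0000y = 24.0000  (k_3=-13.0000)
Cramer on rows 1–2 → x = 2.0000, y = 5.0000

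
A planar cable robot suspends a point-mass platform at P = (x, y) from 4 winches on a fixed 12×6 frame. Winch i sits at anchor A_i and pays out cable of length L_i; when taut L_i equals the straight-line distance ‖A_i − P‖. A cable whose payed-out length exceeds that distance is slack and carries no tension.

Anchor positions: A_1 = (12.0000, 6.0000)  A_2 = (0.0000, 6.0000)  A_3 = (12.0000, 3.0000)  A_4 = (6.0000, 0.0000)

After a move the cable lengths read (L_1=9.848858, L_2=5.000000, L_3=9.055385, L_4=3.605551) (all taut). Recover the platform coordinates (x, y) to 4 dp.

each cable: (A_i−P)·(A_i−P) = L_i²; let c_i = ‖A_i‖²−L_i²
c_1 = 144.0000+36.0000−97.0000 = 83.0000
row 1: 24.0000x + 0.0000y = 72.0000  (c_2=11.0000)
row 2: 0.0000x + 6.0000y = 12.0000  (c_3=71.0000)
row 3: 12.0000x + 12.0000y = 60.0000  (c_4=23.0000)
Cramer on rows 1–2 → x = 3.0000, y = 2.0000
check cable 4: ‖A_4−P‖² = 13.0000 ≈ L_4² = 13.0000 ✓

(3.0000, 2.0000)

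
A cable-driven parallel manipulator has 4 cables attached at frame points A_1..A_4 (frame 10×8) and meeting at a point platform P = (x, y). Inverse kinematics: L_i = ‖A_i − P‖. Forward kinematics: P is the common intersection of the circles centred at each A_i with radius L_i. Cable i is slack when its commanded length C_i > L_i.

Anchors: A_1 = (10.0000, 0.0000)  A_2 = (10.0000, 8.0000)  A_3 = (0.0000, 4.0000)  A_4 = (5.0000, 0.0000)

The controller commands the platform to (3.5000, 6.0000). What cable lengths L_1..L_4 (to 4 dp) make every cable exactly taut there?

(8.8459, 6.8007, 4.0311, 6.1847)

L_1 = √((10.0000−3.5000)² + (0.0000−6.0000)²) = 8.8459
L_2 = √((10.0000−3.5000)² + (8.0000−6.0000)²) = 6.8007
L_3 = √((0.0000−3.5000)² + (4.0000−6.0000)²) = 4.0311
L_4 = √((5.0000−3.5000)² + (0.0000−6.0000)²) = 6.1847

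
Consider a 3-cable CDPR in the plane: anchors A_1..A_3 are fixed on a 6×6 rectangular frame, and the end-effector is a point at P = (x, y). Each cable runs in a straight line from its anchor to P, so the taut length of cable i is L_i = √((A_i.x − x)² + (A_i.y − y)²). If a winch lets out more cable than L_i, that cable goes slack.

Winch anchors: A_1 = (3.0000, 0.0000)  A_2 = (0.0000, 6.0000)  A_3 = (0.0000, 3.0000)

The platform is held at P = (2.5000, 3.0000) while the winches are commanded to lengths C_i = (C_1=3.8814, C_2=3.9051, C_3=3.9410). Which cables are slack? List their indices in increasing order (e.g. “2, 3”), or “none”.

cable 1: √((0.5000)²+(-3.0000)²)=3.0414, C_1=3.8814: slack
cable 2: √((-2.5000)²+(3.0000)²)=3.9051, C_2=3.9051: taut
cable 3: √((-2.5000)²+(0.0000)²)=2.5000, C_3=3.9410: slack

1, 3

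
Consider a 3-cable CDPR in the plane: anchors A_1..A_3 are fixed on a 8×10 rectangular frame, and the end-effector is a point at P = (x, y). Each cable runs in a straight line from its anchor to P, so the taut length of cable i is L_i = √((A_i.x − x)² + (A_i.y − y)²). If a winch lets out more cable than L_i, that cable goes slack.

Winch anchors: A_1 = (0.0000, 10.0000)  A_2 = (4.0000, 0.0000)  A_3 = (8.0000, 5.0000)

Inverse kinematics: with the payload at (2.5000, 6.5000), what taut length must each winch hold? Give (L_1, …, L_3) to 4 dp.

(4.3012, 6.6708, 5.7009)

cable 1: Δx=-2.5000, Δy=3.5000; L_1 = √(Δx²+Δy²) = 4.3012
cable 2: Δx=1.5000, Δy=-6.5000; L_2 = √(Δx²+Δy²) = 6.6708
cable 3: Δx=5.5000, Δy=-1.5000; L_3 = √(Δx²+Δy²) = 5.7009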